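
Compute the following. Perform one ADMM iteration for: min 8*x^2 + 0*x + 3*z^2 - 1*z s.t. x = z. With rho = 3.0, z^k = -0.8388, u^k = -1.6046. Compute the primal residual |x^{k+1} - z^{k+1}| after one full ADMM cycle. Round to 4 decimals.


ADMM iteration with rho = 3.0, z^k = -0.8388, u^k = -1.6046
Step 1: x-update.
Minimize 8*x^2 + 0*x + (3.0/2)*(x + 0.8388 - 1.6046)^2
FOC: (2*8 + 3.0)*x = 0 + 3.0*(-0.8388 + 1.6046)
x^{k+1} = 0.1209
Step 2: z-update.
Minimize 3*z^2 - 1*z + (3.0/2)*(0.1209 - z - 1.6046)^2
FOC: (2*3 + 3.0)*z = 1 + 3.0*(0.1209 - 1.6046)
z^{k+1} = -0.3835
Step 3: u-update.
u^{k+1} = -1.6046 + 0.1209 + 0.3835 = -1.1002
Step 4: Primal residual = |0.1209 + 0.3835| = 0.5044


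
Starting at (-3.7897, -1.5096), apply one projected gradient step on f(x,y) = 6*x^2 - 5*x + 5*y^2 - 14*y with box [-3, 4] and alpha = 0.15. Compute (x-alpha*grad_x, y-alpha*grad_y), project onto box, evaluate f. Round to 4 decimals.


Step 1: Compute gradient at (-3.7897, -1.5096).
grad_x = 2*6*-3.7897 - 5 = -50.4764
grad_y = 2*5*-1.5096 - 14 = -29.096
Step 2: Gradient step.
x_raw = -3.7897 - 0.15*-50.4764 = 3.7818
y_raw = -1.5096 - 0.15*-29.096 = 2.8548
Step 3: Project onto [-3, 4].
x_proj = clip(3.7818) = 3.7818
y_proj = clip(2.8548) = 2.8548
Step 4: Evaluate f.
f(3.7818, 2.8548) = 67.6837


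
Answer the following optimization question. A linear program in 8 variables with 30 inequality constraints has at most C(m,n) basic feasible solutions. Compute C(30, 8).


Each vertex corresponds to some choice of n active constraints out of m, so the number of vertices is at most C(m, n) = m! / (n!(m-n)!).
m = 30, n = 8
Numerator: 30 * 29 * 28 * 27 * 26 * 25 * 24 * 23
Denominator: 8! = 40320
C(30, 8) = 5852925


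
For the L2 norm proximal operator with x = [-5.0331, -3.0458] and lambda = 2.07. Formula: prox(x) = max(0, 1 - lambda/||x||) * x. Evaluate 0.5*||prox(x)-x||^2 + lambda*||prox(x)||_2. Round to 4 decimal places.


Step 1: Compute ||x||.
||x|| = 5.8829
Step 2: Compute scaling factor.
scale = max(0, 1 - 2.07/5.8829) = 0.6481
Step 3: prox(x) = [-3.2621, -1.9741]
||prox(x)|| = 3.8129
Step 4: Proximal objective.
0.5*||prox-x||^2 = 2.1425
lambda*||prox|| = 7.8927
Total = 10.0352


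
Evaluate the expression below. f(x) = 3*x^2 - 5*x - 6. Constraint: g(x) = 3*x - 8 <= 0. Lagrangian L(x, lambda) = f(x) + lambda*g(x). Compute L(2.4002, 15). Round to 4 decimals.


Step 1: Evaluate f(x).
f(2.4002) = 3*2.4002^2 - 5*2.4002 - 6 = -0.7181
Step 2: Evaluate g(x).
g(2.4002) = 3*2.4002 - 8 = -0.7994
Step 3: Compute Lagrangian.
L = -0.7181 + 15*-0.7994 = -12.7091


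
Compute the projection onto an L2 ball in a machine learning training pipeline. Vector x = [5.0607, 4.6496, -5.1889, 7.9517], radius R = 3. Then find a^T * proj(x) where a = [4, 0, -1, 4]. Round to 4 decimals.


Step 1: Compute ||x|| (intermediates to 6 decimals).
||x|| = sqrt(5.0607^2 + 4.6496^2 + (-5.1889)^2 + 7.9517^2) = 11.721078
Step 2: Project.
Since ||x|| > R, scale = R/||x|| = 3/11.721078 = 0.255949, proj(x) = scale * x
proj(x) = [1.295281, 1.19006, -1.328094, 2.03523]
Step 3: Dot product.
a^T * proj(x) = 4*1.295281 + 0*1.19006 - 1*(-1.328094) + 4*2.03523 = 14.6501


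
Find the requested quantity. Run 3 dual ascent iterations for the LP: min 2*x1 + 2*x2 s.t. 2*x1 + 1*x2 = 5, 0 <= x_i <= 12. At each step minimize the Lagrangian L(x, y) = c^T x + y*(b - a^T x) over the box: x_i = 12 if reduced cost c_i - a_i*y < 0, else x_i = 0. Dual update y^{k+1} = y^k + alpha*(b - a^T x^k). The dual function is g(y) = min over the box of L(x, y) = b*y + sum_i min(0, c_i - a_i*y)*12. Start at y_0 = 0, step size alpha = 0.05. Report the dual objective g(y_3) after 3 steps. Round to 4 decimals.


Dual ascent for LP: min 2*x1 + 2*x2, 2*x1 + 1*x2 = 5, 0 <= x_i <= 12
Step 1: y^k = 0.0, reduced costs: (2.0, 2.0)
  x^k = (0.0, 0.0), subgradient = b - a^T x = 5.0
  y^{k+1} = 0.0 + 0.05*5.0 = 0.25
Step 2: y^k = 0.25, reduced costs: (1.5, 1.75)
  x^k = (0.0, 0.0), subgradient = b - a^T x = 5.0
  y^{k+1} = 0.25 + 0.05*5.0 = 0.5
Step 3: y^k = 0.5, reduced costs: (1.0, 1.5)
  x^k = (0.0, 0.0), subgradient = b - a^T x = 5.0
  y^{k+1} = 0.5 + 0.05*5.0 = 0.75
Dual objective at y_3 = 0.75: reduced costs (0.5, 1.25), box minimizer x = (0.0, 0.0)
g(y_3) = b*y + (c1 - a1*y)*x1 + (c2 - a2*y)*x2 = 5*0.75 + 0.5*0.0 + 1.25*0.0 = 3.75 + 0.0 + 0.0 = 3.75


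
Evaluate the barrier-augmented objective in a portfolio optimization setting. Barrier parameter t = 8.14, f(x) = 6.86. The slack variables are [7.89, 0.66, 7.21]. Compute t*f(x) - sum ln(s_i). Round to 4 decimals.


Step 1: Compute log-barrier.
ln values: [2.0656, -0.4155, 1.9755]
phi = -(2.0656 - 0.4155 + 1.9755) = -3.6255
Step 2: Compute augmented objective.
t*f(x) = 8.14*6.86 = 55.8404
Total = 55.8404 - 3.6255 = 52.2149


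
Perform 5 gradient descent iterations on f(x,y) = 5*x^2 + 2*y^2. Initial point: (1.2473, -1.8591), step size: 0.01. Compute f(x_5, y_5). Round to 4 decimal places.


Gradient descent on f(x,y) = 5*x^2 + 2*y^2.
Starting point: (1.2473, -1.8591), alpha = 0.01
Step 1: grad_x = 2*5*1.2473 = 12.473, grad_y = 2*2*-1.8591 = -7.4364
  x_1 = 1.2473 - 0.01*12.473 = 1.1226
  y_1 = -1.8591 - 0.01*-7.4364 = -1.7847
Step 2: grad_x = 2*5*1.1226 = 11.2257, grad_y = 2*2*-1.7847 = -7.1389
  x_2 = 1.1226 - 0.01*11.2257 = 1.0103
  y_2 = -1.7847 - 0.01*-7.1389 = -1.7133
Step 3: grad_x = 2*5*1.0103 = 10.1031, grad_y = 2*2*-1.7133 = -6.8534
  x_3 = 1.0103 - 0.01*10.1031 = 0.9093
  y_3 = -1.7133 - 0.01*-6.8534 = -1.6448
Step 4: grad_x = 2*5*0.9093 = 9.0928, grad_y = 2*2*-1.6448 = -6.5793
  x_4 = 0.9093 - 0.01*9.0928 = 0.8184
  y_4 = -1.6448 - 0.01*-6.5793 = -1.579
Step 5: grad_x = 2*5*0.8184 = 8.1835, grad_y = 2*2*-1.579 = -6.3161
  x_5 = 0.8184 - 0.01*8.1835 = 0.7365
  y_5 = -1.579 - 0.01*-6.3161 = -1.5159
f(0.7365, -1.5159) = 5*0.7365^2 + 2*(-1.5159)^2 = 7.308


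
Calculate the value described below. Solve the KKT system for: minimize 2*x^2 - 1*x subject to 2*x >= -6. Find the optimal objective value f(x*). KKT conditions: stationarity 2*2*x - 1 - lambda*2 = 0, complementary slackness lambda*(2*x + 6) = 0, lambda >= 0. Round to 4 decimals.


Step 1: Try lambda = 0 (constraint inactive).
Stationarity: 2*2*x - 1 = 0
x* = 1/(2*2) = 0.25
Check constraint: 2*0.25 = 0.5 >= -6 -- satisfied.
Step 2: Compute optimal value.
f(x*) = 2*0.25^2 - 1*0.25 = -0.125


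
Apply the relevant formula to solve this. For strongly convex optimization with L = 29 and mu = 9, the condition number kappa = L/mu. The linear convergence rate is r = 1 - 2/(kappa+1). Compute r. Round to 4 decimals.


Step 1: Compute the condition number.
kappa = L/mu = 29/9 = 3.2222
Step 2: Compute the convergence rate.
r = 1 - 2/(kappa + 1) = 1 - 2*mu/(L + mu) = (L - mu)/(L + mu) = 20/38 = 0.5263


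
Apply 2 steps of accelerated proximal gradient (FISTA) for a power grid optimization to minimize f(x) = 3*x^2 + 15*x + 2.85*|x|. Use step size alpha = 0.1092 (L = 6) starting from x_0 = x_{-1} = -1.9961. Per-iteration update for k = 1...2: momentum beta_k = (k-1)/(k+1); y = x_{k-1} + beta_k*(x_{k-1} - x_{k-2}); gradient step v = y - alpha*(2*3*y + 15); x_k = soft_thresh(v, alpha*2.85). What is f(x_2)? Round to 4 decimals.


FISTA on f(x) = 3*x^2 + 15*x + 2.85*|x|
L = 6, alpha = 0.1092
Iteration 1: beta = 0.0, y = -1.9961 + 0.0*(-1.9961 + 1.9961) = -1.9961
  grad(y) = 3.0234, v = y - alpha*grad = -2.3263
  prox(v) = soft_thresh(-2.3263, 0.3112) = -2.015
Iteration 2: beta = 0.3333, y = -2.015 + 0.3333*(-2.015 + 1.9961) = -2.0213
  grad(y) = 2.8719, v = y - alpha*grad = -2.335
  prox(v) = soft_thresh(-2.335, 0.3112) = -2.0237
f(x_2) = 3*(-2.0237)^2 + 15*(-2.0237) + 2.85*|-2.0237| = -12.3019


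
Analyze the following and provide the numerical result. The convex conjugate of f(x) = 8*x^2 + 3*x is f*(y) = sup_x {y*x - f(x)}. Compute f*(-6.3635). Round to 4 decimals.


f*(y) = sup_x {y*x - a*x^2 - b*x} = sup_x {(y-b)*x - a*x^2}
FOC: (y - b) - 2a*x = 0 => x* = (y - b)/(2a)
x* = (-6.3635 - 3)/(2*8) = -0.5852
f*(-6.3635) = (y-b)^2/(4a) = (-6.3635 - 3)^2/(4*8)
= 87.6751/32 = 2.7398


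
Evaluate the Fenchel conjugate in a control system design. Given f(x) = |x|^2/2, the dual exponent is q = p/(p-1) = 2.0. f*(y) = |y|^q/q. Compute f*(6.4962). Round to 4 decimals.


The conjugate exponent q satisfies 1/p + 1/q = 1.
p = 2, so q = 2/(2 - 1) = 2.0
|y|^q = 6.4962^2.0 = 42.2006
f*(6.4962) = 42.2006 / 2.0 = 21.1003


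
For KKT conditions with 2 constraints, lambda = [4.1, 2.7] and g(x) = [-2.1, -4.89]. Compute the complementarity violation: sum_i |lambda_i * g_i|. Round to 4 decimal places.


KKT complementary slackness check:
lambda_1 * g_1 = 4.1 * -2.1 = -8.61
lambda_2 * g_2 = 2.7 * -4.89 = -13.203
Total violation = 8.61 + 13.203 = 21.813


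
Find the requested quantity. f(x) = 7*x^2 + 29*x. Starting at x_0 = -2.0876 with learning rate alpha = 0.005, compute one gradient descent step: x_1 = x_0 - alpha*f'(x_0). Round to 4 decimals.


We compute the gradient at x_0 and apply the update.
f'(x) = 14*x + 29
f'(-2.0876) = 14*-2.0876 + 29 = -0.2264
x_1 = -2.0876 - 0.005*-0.2264 = -2.0865


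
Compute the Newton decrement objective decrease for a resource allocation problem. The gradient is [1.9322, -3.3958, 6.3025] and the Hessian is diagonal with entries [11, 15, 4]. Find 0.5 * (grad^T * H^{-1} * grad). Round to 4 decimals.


Step 1: H is diagonal, so H^(-1) * g = [0.1757, -0.2264, 1.5756].
Step 2: g^T H^(-1) g = sum_i g_i^2 / H_ii
  = (1.9322)^2/11 + (-3.3958)^2/15 + (6.3025)^2/4
  = 0.3394 + 0.7688 + 9.9304 = 11.0385
Step 3: Objective decrease = 0.5 * g^T H^(-1) g = 5.5193


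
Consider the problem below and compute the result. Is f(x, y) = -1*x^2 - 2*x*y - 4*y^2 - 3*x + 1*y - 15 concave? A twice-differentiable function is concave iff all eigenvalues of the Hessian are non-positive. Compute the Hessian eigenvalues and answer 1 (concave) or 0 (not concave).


The Hessian of f(x,y) = -1*x^2 - 2*x*y - 4*y^2 - 3*x + 1*y - 15 is:
H = [[-2, -2], [-2, -8]]
Trace = -2 - 8 = -10
Determinant = -2*-8 - (-2)^2 = 12
Discriminant = (-10)^2 - 4*12 = 52.0
Eigenvalues: lambda_1 = -8.6056, lambda_2 = -1.3944
The function is concave.

1


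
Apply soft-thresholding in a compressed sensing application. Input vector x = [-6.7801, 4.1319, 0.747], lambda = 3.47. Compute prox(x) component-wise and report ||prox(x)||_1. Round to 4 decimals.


Soft-thresholding with lambda = 3.47:
prox(-6.7801) = sign(-6.7801)*max(|-6.7801| - 3.47, 0) = -3.3101
prox(4.1319) = sign(4.1319)*max(|4.1319| - 3.47, 0) = 0.6619
prox(0.747) = sign(0.747)*max(|0.747| - 3.47, 0) = 0.0
prox(x) = [-3.3101, 0.6619, 0.0]
||prox(x)||_1 = 3.3101 + 0.6619 + 0.0 = 3.972


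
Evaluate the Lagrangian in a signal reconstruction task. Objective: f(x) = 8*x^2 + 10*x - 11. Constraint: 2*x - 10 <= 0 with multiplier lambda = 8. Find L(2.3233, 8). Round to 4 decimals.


Step 1: Evaluate f(x).
f(2.3233) = 8*2.3233^2 + 10*2.3233 - 11 = 55.4148
Step 2: Evaluate g(x).
g(2.3233) = 2*2.3233 - 10 = -5.3534
Step 3: Compute Lagrangian.
L = 55.4148 + 8*-5.3534 = 12.5876


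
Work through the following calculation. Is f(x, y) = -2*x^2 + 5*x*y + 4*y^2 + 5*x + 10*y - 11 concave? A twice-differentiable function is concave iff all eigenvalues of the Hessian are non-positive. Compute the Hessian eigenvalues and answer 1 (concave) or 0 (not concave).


The Hessian of f(x,y) = -2*x^2 + 5*x*y + 4*y^2 + 5*x + 10*y - 11 is:
H = [[-4, 5], [5, 8]]
Trace = -4 + 8 = 4
Determinant = -4*8 - (5)^2 = -57
Discriminant = (4)^2 - 4*-57 = 244.0
Eigenvalues: lambda_1 = -5.8102, lambda_2 = 9.8102
The function is not concave.

0


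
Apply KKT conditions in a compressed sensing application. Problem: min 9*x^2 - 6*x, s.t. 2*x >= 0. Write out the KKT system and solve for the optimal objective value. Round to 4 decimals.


Step 1: Try lambda = 0 (constraint inactive).
Stationarity: 2*9*x - 6 = 0
x* = 6/(2*9) = 1/3 = 0.3333 (rounded; the exact value 1/3 is used below)
Check constraint: 2*0.3333 = 0.6666 >= 0 -- satisfied.
Step 2: Compute optimal value.
f(x*) = 9*(1/3)^2 - 6*(1/3) = -1.0


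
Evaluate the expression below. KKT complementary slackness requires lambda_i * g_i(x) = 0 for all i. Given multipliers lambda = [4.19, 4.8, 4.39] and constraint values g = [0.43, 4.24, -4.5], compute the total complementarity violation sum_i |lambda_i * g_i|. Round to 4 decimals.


KKT complementary slackness check:
lambda_1 * g_1 = 4.19 * 0.43 = 1.8017
lambda_2 * g_2 = 4.8 * 4.24 = 20.352
lambda_3 * g_3 = 4.39 * -4.5 = -19.755
Total violation = 1.8017 + 20.352 + 19.755 = 41.9087


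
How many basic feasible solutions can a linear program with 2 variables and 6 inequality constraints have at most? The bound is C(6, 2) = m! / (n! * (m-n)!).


Each vertex corresponds to some choice of n active constraints out of m, so the number of vertices is at most C(m, n) = m! / (n!(m-n)!).
m = 6, n = 2
Numerator: 6 * 5
Denominator: 2! = 2
C(6, 2) = 15


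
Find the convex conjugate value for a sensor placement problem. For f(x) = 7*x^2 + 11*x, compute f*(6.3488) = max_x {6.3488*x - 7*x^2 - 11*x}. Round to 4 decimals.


f*(y) = sup_x {y*x - a*x^2 - b*x} = sup_x {(y-b)*x - a*x^2}
FOC: (y - b) - 2a*x = 0 => x* = (y - b)/(2a)
x* = (6.3488 - 11)/(2*7) = -0.3322
f*(6.3488) = (y-b)^2/(4a) = (6.3488 - 11)^2/(4*7)
= 21.6337/28 = 0.7726


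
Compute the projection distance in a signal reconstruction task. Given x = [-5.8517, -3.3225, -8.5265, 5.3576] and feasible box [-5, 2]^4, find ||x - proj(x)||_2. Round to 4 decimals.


Project each component onto [-5, 2].
clip(-5.8517) = -5.0, clip(-3.3225) = -3.3225, clip(-8.5265) = -5.0, clip(5.3576) = 2.0
Projection = [-5.0, -3.3225, -5.0, 2.0]
Squared diffs: [0.7254, 0.0, 12.4362, 11.2735]
Distance = sqrt(24.4351) = 4.9432


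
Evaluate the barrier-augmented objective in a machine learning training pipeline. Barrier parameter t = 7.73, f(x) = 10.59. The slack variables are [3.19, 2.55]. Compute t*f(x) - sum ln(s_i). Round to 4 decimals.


Step 1: Compute log-barrier.
ln values: [1.16, 0.9361]
phi = -(1.16 + 0.9361) = -2.0961
Step 2: Compute augmented objective.
t*f(x) = 7.73*10.59 = 81.8607
Total = 81.8607 - 2.0961 = 79.7646


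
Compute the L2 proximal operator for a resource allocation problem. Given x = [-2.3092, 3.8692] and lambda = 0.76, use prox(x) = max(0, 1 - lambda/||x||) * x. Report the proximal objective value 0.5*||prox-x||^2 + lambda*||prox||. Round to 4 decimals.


Step 1: Compute ||x||.
||x|| = 4.5059
Step 2: Compute scaling factor.
scale = max(0, 1 - 0.76/4.5059) = 0.8313
Step 3: prox(x) = [-1.9197, 3.2166]
||prox(x)|| = 3.7459
Step 4: Proximal objective.
0.5*||prox-x||^2 = 0.2888
lambda*||prox|| = 2.8469
Total = 3.1357


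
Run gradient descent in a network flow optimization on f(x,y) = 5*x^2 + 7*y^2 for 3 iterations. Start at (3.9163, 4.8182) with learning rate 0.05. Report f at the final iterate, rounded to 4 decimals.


Gradient descent on f(x,y) = 5*x^2 + 7*y^2.
Starting point: (3.9163, 4.8182), alpha = 0.05
Step 1: grad_x = 2*5*3.9163 = 39.163, grad_y = 2*7*4.8182 = 67.4548
  x_1 = 3.9163 - 0.05*39.163 = 1.9582
  y_1 = 4.8182 - 0.05*67.4548 = 1.4455
Step 2: grad_x = 2*5*1.9582 = 19.5815, grad_y = 2*7*1.4455 = 20.2364
  x_2 = 1.9582 - 0.05*19.5815 = 0.9791
  y_2 = 1.4455 - 0.05*20.2364 = 0.4336
Step 3: grad_x = 2*5*0.9791 = 9.7908, grad_y = 2*7*0.4336 = 6.0709
  x_3 = 0.9791 - 0.05*9.7908 = 0.4895
  y_3 = 0.4336 - 0.05*6.0709 = 0.1301
f(0.4895, 0.1301) = 5*0.4895^2 + 7*0.1301^2 = 1.3167


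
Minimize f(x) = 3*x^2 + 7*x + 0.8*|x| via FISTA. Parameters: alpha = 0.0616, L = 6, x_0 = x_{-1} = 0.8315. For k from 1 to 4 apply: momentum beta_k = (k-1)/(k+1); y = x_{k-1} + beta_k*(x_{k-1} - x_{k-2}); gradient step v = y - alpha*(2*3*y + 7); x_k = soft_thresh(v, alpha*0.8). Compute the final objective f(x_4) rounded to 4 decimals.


FISTA on f(x) = 3*x^2 + 7*x + 0.8*|x|
L = 6, alpha = 0.0616
Iteration 1: beta = 0.0, y = 0.8315 + 0.0*(0.8315 - 0.8315) = 0.8315
  grad(y) = 11.989, v = y - alpha*grad = 0.093
  prox(v) = soft_thresh(0.093, 0.0493) = 0.0437
Iteration 2: beta = 0.3333, y = 0.0437 + 0.3333*(0.0437 - 0.8315) = -0.2189
  grad(y) = 5.6866, v = y - alpha*grad = -0.5692
  prox(v) = soft_thresh(-0.5692, 0.0493) = -0.5199
Iteration 3: beta = 0.5, y = -0.5199 + 0.5*(-0.5199 - 0.0437) = -0.8017
  grad(y) = 2.1897, v = y - alpha*grad = -0.9366
  prox(v) = soft_thresh(-0.9366, 0.0493) = -0.8873
Iteration 4: beta = 0.6, y = -0.8873 + 0.6*(-0.8873 + 0.5199) = -1.1078
  grad(y) = 0.3534, v = y - alpha*grad = -1.1295
  prox(v) = soft_thresh(-1.1295, 0.0493) = -1.0803
f(x_4) = 3*(-1.0803)^2 + 7*(-1.0803) + 0.8*|-1.0803| = -3.1967


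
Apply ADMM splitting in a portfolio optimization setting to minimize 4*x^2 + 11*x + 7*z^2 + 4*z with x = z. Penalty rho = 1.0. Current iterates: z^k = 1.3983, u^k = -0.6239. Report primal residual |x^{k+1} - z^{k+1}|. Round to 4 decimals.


ADMM iteration with rho = 1.0, z^k = 1.3983, u^k = -0.6239
Step 1: x-update.
Minimize 4*x^2 + 11*x + (1.0/2)*(x - 1.3983 - 0.6239)^2
FOC: (2*4 + 1.0)*x = -11 + 1.0*(1.3983 + 0.6239)
x^{k+1} = -0.9975
Step 2: z-update.
Minimize 7*z^2 + 4*z + (1.0/2)*(-0.9975 - z - 0.6239)^2
FOC: (2*7 + 1.0)*z = -4 + 1.0*(-0.9975 - 0.6239)
z^{k+1} = -0.3748
Step 3: u-update.
u^{k+1} = -0.6239 - 0.9975 + 0.3748 = -1.2467
Step 4: Primal residual = |-0.9975 + 0.3748| = 0.6228


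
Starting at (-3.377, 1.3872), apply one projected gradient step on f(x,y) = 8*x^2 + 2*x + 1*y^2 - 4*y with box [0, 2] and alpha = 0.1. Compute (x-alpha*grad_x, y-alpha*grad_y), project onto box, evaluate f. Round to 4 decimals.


Step 1: Compute gradient at (-3.377, 1.3872).
grad_x = 2*8*-3.377 + 2 = -52.032
grad_y = 2*1*1.3872 - 4 = -1.2256
Step 2: Gradient step.
x_raw = -3.377 - 0.1*-52.032 = 1.8262
y_raw = 1.3872 - 0.1*-1.2256 = 1.5098
Step 3: Project onto [0, 2].
x_proj = clip(1.8262) = 1.8262
y_proj = clip(1.5098) = 1.5098
Step 4: Evaluate f.
f(1.8262, 1.5098) = 26.5728


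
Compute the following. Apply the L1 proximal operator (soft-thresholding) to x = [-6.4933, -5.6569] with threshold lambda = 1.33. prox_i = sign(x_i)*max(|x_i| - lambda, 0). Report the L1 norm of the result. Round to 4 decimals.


Soft-thresholding with lambda = 1.33:
prox(-6.4933) = sign(-6.4933)*max(|-6.4933| - 1.33, 0) = -5.1633
prox(-5.6569) = sign(-5.6569)*max(|-5.6569| - 1.33, 0) = -4.3269
prox(x) = [-5.1633, -4.3269]
||prox(x)||_1 = 5.1633 + 4.3269 = 9.4902


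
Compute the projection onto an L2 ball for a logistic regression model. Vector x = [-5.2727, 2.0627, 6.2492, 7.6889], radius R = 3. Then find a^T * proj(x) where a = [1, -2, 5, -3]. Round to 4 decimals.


Step 1: Compute ||x|| (intermediates to 6 decimals).
||x|| = sqrt((-5.2727)^2 + 2.0627^2 + 6.2492^2 + 7.6889^2) = 11.411739
Step 2: Project.
Since ||x|| > R, scale = R/||x|| = 3/11.411739 = 0.262887, proj(x) = scale * x
proj(x) = [-1.386124, 0.542257, 1.642833, 2.021312]
Step 3: Dot product.
a^T * proj(x) = 1*(-1.386124) - 2*0.542257 + 5*1.642833 - 3*2.021312 = -0.3204


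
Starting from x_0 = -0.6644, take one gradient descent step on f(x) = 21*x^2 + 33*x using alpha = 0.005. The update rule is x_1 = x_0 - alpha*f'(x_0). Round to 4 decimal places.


We compute the gradient at x_0 and apply the update.
f'(x) = 42*x + 33
f'(-0.6644) = 42*-0.6644 + 33 = 5.0952
x_1 = -0.6644 - 0.005*5.0952 = -0.6899


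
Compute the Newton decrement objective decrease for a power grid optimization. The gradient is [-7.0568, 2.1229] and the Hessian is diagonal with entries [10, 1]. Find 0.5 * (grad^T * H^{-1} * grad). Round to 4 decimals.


Step 1: H is diagonal, so H^(-1) * g = [-0.7057, 2.1229].
Step 2: g^T H^(-1) g = sum_i g_i^2 / H_ii
  = (-7.0568)^2/10 + (2.1229)^2/1
  = 4.9798 + 4.5067 = 9.4865
Step 3: Objective decrease = 0.5 * g^T H^(-1) g = 4.7433


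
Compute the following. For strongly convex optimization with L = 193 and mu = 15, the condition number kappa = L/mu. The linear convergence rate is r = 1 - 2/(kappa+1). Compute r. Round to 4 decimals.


Step 1: Compute the condition number.
kappa = L/mu = 193/15 = 12.8667
Step 2: Compute the convergence rate.
r = 1 - 2/(kappa + 1) = 1 - 2*mu/(L + mu) = (L - mu)/(L + mu) = 178/208 = 0.8558


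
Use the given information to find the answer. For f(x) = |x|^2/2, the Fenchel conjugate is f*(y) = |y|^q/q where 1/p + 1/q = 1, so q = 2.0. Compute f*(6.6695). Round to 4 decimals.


The conjugate exponent q satisfies 1/p + 1/q = 1.
p = 2, so q = 2/(2 - 1) = 2.0
|y|^q = 6.6695^2.0 = 44.4822
f*(6.6695) = 44.4822 / 2.0 = 22.2411


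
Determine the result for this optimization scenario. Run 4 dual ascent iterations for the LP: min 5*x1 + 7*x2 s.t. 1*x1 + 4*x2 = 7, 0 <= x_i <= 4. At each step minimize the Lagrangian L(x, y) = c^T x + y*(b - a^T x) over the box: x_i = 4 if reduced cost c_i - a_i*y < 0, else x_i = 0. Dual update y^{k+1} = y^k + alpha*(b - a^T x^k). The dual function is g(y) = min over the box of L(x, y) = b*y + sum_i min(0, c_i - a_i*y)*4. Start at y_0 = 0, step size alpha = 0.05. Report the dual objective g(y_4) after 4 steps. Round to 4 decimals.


Dual ascent for LP: min 5*x1 + 7*x2, 1*x1 + 4*x2 = 7, 0 <= x_i <= 4
Step 1: y^k = 0.0, reduced costs: (5.0, 7.0)
  x^k = (0.0, 0.0), subgradient = b - a^T x = 7.0
  y^{k+1} = 0.0 + 0.05*7.0 = 0.35
Step 2: y^k = 0.35, reduced costs: (4.65, 5.6)
  x^k = (0.0, 0.0), subgradient = b - a^T x = 7.0
  y^{k+1} = 0.35 + 0.05*7.0 = 0.7
Step 3: y^k = 0.7, reduced costs: (4.3, 4.2)
  x^k = (0.0, 0.0), subgradient = b - a^T x = 7.0
  y^{k+1} = 0.7 + 0.05*7.0 = 1.05
Step 4: y^k = 1.05, reduced costs: (3.95, 2.8)
  x^k = (0.0, 0.0), subgradient = b - a^T x = 7.0
  y^{k+1} = 1.05 + 0.05*7.0 = 1.4
Dual objective at y_4 = 1.4: reduced costs (3.6, 1.4), box minimizer x = (0.0, 0.0)
g(y_4) = b*y + (c1 - a1*y)*x1 + (c2 - a2*y)*x2 = 7*1.4 + 3.6*0.0 + 1.4*0.0 = 9.8 + 0.0 + 0.0 = 9.8


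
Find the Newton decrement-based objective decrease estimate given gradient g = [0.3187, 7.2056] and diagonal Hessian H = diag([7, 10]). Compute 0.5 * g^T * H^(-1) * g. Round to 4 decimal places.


Step 1: H is diagonal, so H^(-1) * g = [0.0455, 0.7206].
Step 2: g^T H^(-1) g = sum_i g_i^2 / H_ii
  = (0.3187)^2/7 + (7.2056)^2/10
  = 0.0145 + 5.1921 = 5.2066
Step 3: Objective decrease = 0.5 * g^T H^(-1) g = 2.6033


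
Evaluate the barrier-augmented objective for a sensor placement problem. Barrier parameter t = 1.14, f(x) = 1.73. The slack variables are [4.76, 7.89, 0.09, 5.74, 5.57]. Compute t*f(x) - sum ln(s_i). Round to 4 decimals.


Step 1: Compute log-barrier.
ln values: [1.5602, 2.0656, -2.4079, 1.7475, 1.7174]
phi = -(1.5602 + 2.0656 - 2.4079 + 1.7475 + 1.7174) = -4.6828
Step 2: Compute augmented objective.
t*f(x) = 1.14*1.73 = 1.9722
Total = 1.9722 - 4.6828 = -2.7106


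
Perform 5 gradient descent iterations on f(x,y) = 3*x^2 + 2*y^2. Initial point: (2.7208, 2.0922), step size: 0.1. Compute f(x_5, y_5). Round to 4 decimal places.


Gradient descent on f(x,y) = 3*x^2 + 2*y^2.
Starting point: (2.7208, 2.0922), alpha = 0.1
Step 1: grad_x = 2*3*2.7208 = 16.3248, grad_y = 2*2*2.0922 = 8.3688
  x_1 = 2.7208 - 0.1*16.3248 = 1.0883
  y_1 = 2.0922 - 0.1*8.3688 = 1.2553
Step 2: grad_x = 2*3*1.0883 = 6.5299, grad_y = 2*2*1.2553 = 5.0213
  x_2 = 1.0883 - 0.1*6.5299 = 0.4353
  y_2 = 1.2553 - 0.1*5.0213 = 0.7532
Step 3: grad_x = 2*3*0.4353 = 2.612, grad_y = 2*2*0.7532 = 3.0128
  x_3 = 0.4353 - 0.1*2.612 = 0.1741
  y_3 = 0.7532 - 0.1*3.0128 = 0.4519
Step 4: grad_x = 2*3*0.1741 = 1.0448, grad_y = 2*2*0.4519 = 1.8077
  x_4 = 0.1741 - 0.1*1.0448 = 0.0697
  y_4 = 0.4519 - 0.1*1.8077 = 0.2711
Step 5: grad_x = 2*3*0.0697 = 0.4179, grad_y = 2*2*0.2711 = 1.0846
  x_5 = 0.0697 - 0.1*0.4179 = 0.0279
  y_5 = 0.2711 - 0.1*1.0846 = 0.1627
f(0.0279, 0.1627) = 3*0.0279^2 + 2*0.1627^2 = 0.0553


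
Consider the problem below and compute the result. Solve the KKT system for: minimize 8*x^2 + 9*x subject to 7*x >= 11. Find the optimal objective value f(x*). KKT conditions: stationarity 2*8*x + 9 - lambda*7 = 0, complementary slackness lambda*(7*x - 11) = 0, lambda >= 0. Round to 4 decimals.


Step 1: Try lambda = 0 (constraint inactive).
x_unc = -9/(2*8) = -0.5625
Check: 7*-0.5625 = -3.9375 < 11 -- violated!
Step 2: Constraint must be active: 7*x = 11
x* = 11/7 = 1.5714 (rounded; the exact value 11/7 is used below)
lambda = (2*8*(11/7) + 9)/7 = 4.8776
Step 3: Compute optimal value.
f(x*) = 8*(11/7)^2 + 9*(11/7) = 33.898


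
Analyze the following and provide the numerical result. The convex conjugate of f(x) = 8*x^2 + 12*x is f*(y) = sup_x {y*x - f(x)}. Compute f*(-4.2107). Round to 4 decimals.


f*(y) = sup_x {y*x - a*x^2 - b*x} = sup_x {(y-b)*x - a*x^2}
FOC: (y - b) - 2a*x = 0 => x* = (y - b)/(2a)
x* = (-4.2107 - 12)/(2*8) = -1.0132
f*(-4.2107) = (y-b)^2/(4a) = (-4.2107 - 12)^2/(4*8)
= 262.7868/32 = 8.2121


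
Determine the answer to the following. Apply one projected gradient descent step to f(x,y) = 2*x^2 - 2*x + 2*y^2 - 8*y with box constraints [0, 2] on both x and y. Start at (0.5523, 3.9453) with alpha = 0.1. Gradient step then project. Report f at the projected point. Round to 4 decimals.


Step 1: Compute gradient at (0.5523, 3.9453).
grad_x = 2*2*0.5523 - 2 = 0.2092
grad_y = 2*2*3.9453 - 8 = 7.7812
Step 2: Gradient step.
x_raw = 0.5523 - 0.1*0.2092 = 0.5314
y_raw = 3.9453 - 0.1*7.7812 = 3.1672
Step 3: Project onto [0, 2].
x_proj = clip(0.5314) = 0.5314
y_proj = clip(3.1672) = 2.0
Step 4: Evaluate f.
f(0.5314, 2.0) = -8.498


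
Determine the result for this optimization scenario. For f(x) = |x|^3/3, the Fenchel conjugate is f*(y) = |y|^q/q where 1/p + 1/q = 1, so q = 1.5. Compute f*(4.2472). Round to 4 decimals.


The conjugate exponent q satisfies 1/p + 1/q = 1.
p = 3, so q = 3/(3 - 1) = 1.5
|y|^q = 4.2472^1.5 = 8.7529
f*(4.2472) = 8.7529 / 1.5 = 5.8353


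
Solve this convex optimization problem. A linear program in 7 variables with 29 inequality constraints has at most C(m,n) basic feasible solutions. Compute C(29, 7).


Each vertex corresponds to some choice of n active constraints out of m, so the number of vertices is at most C(m, n) = m! / (n!(m-n)!).
m = 29, n = 7
Numerator: 29 * 28 * 27 * 26 * 25 * 24 * 23
Denominator: 7! = 5040
C(29, 7) = 1560780


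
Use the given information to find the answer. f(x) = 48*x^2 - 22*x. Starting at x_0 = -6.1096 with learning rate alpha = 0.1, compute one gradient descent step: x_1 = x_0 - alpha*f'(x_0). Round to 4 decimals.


We compute the gradient at x_0 and apply the update.
f'(x) = 96*x - 22
f'(-6.1096) = 96*-6.1096 - 22 = -608.5216
x_1 = -6.1096 - 0.1*-608.5216 = 54.7426


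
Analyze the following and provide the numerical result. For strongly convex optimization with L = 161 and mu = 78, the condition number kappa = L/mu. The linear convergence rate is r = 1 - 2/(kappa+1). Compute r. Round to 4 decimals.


Step 1: Compute the condition number.
kappa = L/mu = 161/78 = 2.0641
Step 2: Compute the convergence rate.
r = 1 - 2/(kappa + 1) = 1 - 2*mu/(L + mu) = (L - mu)/(L + mu) = 83/239 = 0.3473


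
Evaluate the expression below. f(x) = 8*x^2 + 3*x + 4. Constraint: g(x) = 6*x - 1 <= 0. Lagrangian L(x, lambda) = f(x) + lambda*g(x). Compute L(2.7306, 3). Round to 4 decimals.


Step 1: Evaluate f(x).
f(2.7306) = 8*2.7306^2 + 3*2.7306 + 4 = 71.8412
Step 2: Evaluate g(x).
g(2.7306) = 6*2.7306 - 1 = 15.3836
Step 3: Compute Lagrangian.
L = 71.8412 + 3*15.3836 = 117.992


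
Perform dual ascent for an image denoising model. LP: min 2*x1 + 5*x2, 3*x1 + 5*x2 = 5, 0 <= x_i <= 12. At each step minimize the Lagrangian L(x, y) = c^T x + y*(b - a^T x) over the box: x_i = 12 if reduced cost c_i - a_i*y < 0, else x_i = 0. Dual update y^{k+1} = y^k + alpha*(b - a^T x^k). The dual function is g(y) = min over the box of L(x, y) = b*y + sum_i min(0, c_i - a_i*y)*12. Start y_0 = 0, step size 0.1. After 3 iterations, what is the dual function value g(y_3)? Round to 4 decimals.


Dual ascent for LP: min 2*x1 + 5*x2, 3*x1 + 5*x2 = 5, 0 <= x_i <= 12
Step 1: y^k = 0.0, reduced costs: (2.0, 5.0)
  x^k = (0.0, 0.0), subgradient = b - a^T x = 5.0
  y^{k+1} = 0.0 + 0.1*5.0 = 0.5
Step 2: y^k = 0.5, reduced costs: (0.5, 2.5)
  x^k = (0.0, 0.0), subgradient = b - a^T x = 5.0
  y^{k+1} = 0.5 + 0.1*5.0 = 1.0
Step 3: y^k = 1.0, reduced costs: (-1.0, 0.0)
  x^k = (12.0, 0.0), subgradient = b - a^T x = -31.0
  y^{k+1} = 1.0 + 0.1*-31.0 = -2.1
Dual objective at y_3 = -2.1: reduced costs (8.3, 15.5), box minimizer x = (0.0, 0.0)
g(y_3) = b*y + (c1 - a1*y)*x1 + (c2 - a2*y)*x2 = 5*(-2.1) + 8.3*0.0 + 15.5*0.0 = -10.5 + 0.0 + 0.0 = -10.5


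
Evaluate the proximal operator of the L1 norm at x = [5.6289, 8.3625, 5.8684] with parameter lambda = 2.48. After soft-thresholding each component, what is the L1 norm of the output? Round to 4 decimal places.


Soft-thresholding with lambda = 2.48:
prox(5.6289) = sign(5.6289)*max(|5.6289| - 2.48, 0) = 3.1489
prox(8.3625) = sign(8.3625)*max(|8.3625| - 2.48, 0) = 5.8825
prox(5.8684) = sign(5.8684)*max(|5.8684| - 2.48, 0) = 3.3884
prox(x) = [3.1489, 5.8825, 3.3884]
||prox(x)||_1 = 3.1489 + 5.8825 + 3.3884 = 12.4198


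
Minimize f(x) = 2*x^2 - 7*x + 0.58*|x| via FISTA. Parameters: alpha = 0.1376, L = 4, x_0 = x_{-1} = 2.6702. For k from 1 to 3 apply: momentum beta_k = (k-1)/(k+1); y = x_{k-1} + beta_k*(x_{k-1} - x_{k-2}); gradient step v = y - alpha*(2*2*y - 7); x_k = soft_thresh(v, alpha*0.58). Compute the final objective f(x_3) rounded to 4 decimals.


FISTA on f(x) = 2*x^2 - 7*x + 0.58*|x|
L = 4, alpha = 0.1376
Iteration 1: beta = 0.0, y = 2.6702 + 0.0*(2.6702 - 2.6702) = 2.6702
  grad(y) = 3.6808, v = y - alpha*grad = 2.1637
  prox(v) = soft_thresh(2.1637, 0.0798) = 2.0839
Iteration 2: beta = 0.3333, y = 2.0839 + 0.3333*(2.0839 - 2.6702) = 1.8885
  grad(y) = 0.5539, v = y - alpha*grad = 1.8123
  prox(v) = soft_thresh(1.8123, 0.0798) = 1.7325
Iteration 3: beta = 0.5, y = 1.7325 + 0.5*(1.7325 - 2.0839) = 1.5567
  grad(y) = -0.7731, v = y - alpha*grad = 1.6631
  prox(v) = soft_thresh(1.6631, 0.0798) = 1.5833
f(x_3) = 2*1.5833^2 - 7*1.5833 + 0.58*|1.5833| = -5.1511


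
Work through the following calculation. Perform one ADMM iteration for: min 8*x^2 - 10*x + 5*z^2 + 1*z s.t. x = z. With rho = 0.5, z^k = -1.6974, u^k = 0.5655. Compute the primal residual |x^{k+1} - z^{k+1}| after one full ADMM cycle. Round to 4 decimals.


ADMM iteration with rho = 0.5, z^k = -1.6974, u^k = 0.5655
Step 1: x-update.
Minimize 8*x^2 - 10*x + (0.5/2)*(x + 1.6974 + 0.5655)^2
FOC: (2*8 + 0.5)*x = 10 + 0.5*(-1.6974 - 0.5655)
x^{k+1} = 0.5375
Step 2: z-update.
Minimize 5*z^2 + 1*z + (0.5/2)*(0.5375 - z + 0.5655)^2
FOC: (2*5 + 0.5)*z = -1 + 0.5*(0.5375 + 0.5655)
z^{k+1} = -0.0427
Step 3: u-update.
u^{k+1} = 0.5655 + 0.5375 + 0.0427 = 1.1457
Step 4: Primal residual = |0.5375 + 0.0427| = 0.5802


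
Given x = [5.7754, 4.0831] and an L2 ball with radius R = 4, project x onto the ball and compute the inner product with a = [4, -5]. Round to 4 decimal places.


Step 1: Compute ||x|| (intermediates to 6 decimals).
||x|| = sqrt(5.7754^2 + 4.0831^2) = 7.072973
Step 2: Project.
Since ||x|| > R, scale = R/||x|| = 4/7.072973 = 0.565533, proj(x) = scale * x
proj(x) = [3.266179, 2.309128]
Step 3: Dot product.
a^T * proj(x) = 4*3.266179 - 5*2.309128 = 1.5191


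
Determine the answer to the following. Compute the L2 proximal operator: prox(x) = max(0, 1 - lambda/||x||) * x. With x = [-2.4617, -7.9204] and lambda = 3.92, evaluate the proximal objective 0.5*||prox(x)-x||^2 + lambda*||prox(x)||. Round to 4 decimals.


Step 1: Compute ||x||.
||x|| = 8.2941
Step 2: Compute scaling factor.
scale = max(0, 1 - 3.92/8.2941) = 0.5274
Step 3: prox(x) = [-1.2982, -4.177]
||prox(x)|| = 4.3741
Step 4: Proximal objective.
0.5*||prox-x||^2 = 7.6832
lambda*||prox|| = 17.1465
Total = 24.8298


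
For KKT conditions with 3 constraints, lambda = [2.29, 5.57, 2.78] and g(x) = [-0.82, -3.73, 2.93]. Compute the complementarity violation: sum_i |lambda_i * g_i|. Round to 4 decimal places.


KKT complementary slackness check:
lambda_1 * g_1 = 2.29 * -0.82 = -1.8778
lambda_2 * g_2 = 5.57 * -3.73 = -20.7761
lambda_3 * g_3 = 2.78 * 2.93 = 8.1454
Total violation = 1.8778 + 20.7761 + 8.1454 = 30.7993


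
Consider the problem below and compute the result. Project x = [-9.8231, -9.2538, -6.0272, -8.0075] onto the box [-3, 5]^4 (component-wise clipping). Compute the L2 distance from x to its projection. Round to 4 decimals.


Project each component onto [-3, 5].
clip(-9.8231) = -3.0, clip(-9.2538) = -3.0, clip(-6.0272) = -3.0, clip(-8.0075) = -3.0
Projection = [-3.0, -3.0, -3.0, -3.0]
Squared diffs: [46.5547, 39.11, 9.1639, 25.0751]
Distance = sqrt(119.9037) = 10.9501


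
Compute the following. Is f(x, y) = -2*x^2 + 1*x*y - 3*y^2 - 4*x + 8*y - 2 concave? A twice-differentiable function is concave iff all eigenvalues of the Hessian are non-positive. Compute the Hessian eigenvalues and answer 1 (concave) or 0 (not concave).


The Hessian of f(x,y) = -2*x^2 + 1*x*y - 3*y^2 - 4*x + 8*y - 2 is:
H = [[-4, 1], [1, -6]]
Trace = -4 - 6 = -10
Determinant = -4*-6 - (1)^2 = 23
Discriminant = (-10)^2 - 4*23 = 8.0
Eigenvalues: lambda_1 = -6.4142, lambda_2 = -3.5858
The function is concave.

1


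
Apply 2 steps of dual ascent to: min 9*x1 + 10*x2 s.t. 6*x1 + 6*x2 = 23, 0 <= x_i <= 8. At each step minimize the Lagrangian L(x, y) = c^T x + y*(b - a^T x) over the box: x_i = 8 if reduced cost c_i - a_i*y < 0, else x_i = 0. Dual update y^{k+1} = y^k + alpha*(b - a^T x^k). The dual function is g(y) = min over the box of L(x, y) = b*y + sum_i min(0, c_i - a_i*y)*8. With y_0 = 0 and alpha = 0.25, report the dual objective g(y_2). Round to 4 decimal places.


Dual ascent for LP: min 9*x1 + 10*x2, 6*x1 + 6*x2 = 23, 0 <= x_i <= 8
Step 1: y^k = 0.0, reduced costs: (9.0, 10.0)
  x^k = (0.0, 0.0), subgradient = b - a^T x = 23.0
  y^{k+1} = 0.0 + 0.25*23.0 = 5.75
Step 2: y^k = 5.75, reduced costs: (-25.5, -24.5)
  x^k = (8.0, 8.0), subgradient = b - a^T x = -73.0
  y^{k+1} = 5.75 + 0.25*-73.0 = -12.5
Dual objective at y_2 = -12.5: reduced costs (84.0, 85.0), box minimizer x = (0.0, 0.0)
g(y_2) = b*y + (c1 - a1*y)*x1 + (c2 - a2*y)*x2 = 23*(-12.5) + 84.0*0.0 + 85.0*0.0 = -287.5 + 0.0 + 0.0 = -287.5


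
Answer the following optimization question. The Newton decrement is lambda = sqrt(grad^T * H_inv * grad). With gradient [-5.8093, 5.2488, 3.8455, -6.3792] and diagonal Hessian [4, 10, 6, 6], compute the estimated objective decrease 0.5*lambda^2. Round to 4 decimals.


Step 1: H is diagonal, so H^(-1) * g = [-1.4523, 0.5249, 0.6409, -1.0632].
Step 2: g^T H^(-1) g = sum_i g_i^2 / H_ii
  = (-5.8093)^2/4 + (5.2488)^2/10 + (3.8455)^2/6 + (-6.3792)^2/6
  = 8.437 + 2.755 + 2.4646 + 6.7824 = 20.439
Step 3: Objective decrease = 0.5 * g^T H^(-1) g = 10.2195


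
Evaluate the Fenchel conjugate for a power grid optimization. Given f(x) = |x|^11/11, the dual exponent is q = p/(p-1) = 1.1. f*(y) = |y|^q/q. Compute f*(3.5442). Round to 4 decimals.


The conjugate exponent q satisfies 1/p + 1/q = 1.
p = 11, so q = 11/(11 - 1) = 1.1
|y|^q = 3.5442^1.1 = 4.0223
f*(3.5442) = 4.0223 / 1.1 = 3.6566


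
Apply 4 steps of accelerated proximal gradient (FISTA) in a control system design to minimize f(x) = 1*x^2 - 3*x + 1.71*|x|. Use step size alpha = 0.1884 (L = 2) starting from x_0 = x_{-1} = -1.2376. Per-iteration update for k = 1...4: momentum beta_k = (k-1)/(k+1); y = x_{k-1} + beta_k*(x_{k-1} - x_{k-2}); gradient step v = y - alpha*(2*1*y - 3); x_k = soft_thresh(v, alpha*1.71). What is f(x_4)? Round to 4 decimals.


FISTA on f(x) = 1*x^2 - 3*x + 1.71*|x|
L = 2, alpha = 0.1884
Iteration 1: beta = 0.0, y = -1.2376 + 0.0*(-1.2376 + 1.2376) = -1.2376
  grad(y) = -5.4752, v = y - alpha*grad = -0.2061
  prox(v) = soft_thresh(-0.2061, 0.3222) = 0.0
Iteration 2: beta = 0.3333, y = 0.0 + 0.3333*(0.0 + 1.2376) = 0.4125
  grad(y) = -2.1749, v = y - alpha*grad = 0.8223
  prox(v) = soft_thresh(0.8223, 0.3222) = 0.5001
Iteration 3: beta = 0.5, y = 0.5001 + 0.5*(0.5001 - 0.0) = 0.7502
  grad(y) = -1.4996, v = y - alpha*grad = 1.0327
  prox(v) = soft_thresh(1.0327, 0.3222) = 0.7106
Iteration 4: beta = 0.6, y = 0.7106 + 0.6*(0.7106 - 0.5001) = 0.8368
  grad(y) = -1.3264, v = y - alpha*grad = 1.0867
  prox(v) = soft_thresh(1.0867, 0.3222) = 0.7645
f(x_4) = 1*0.7645^2 - 3*0.7645 + 1.71*|0.7645| = -0.4017


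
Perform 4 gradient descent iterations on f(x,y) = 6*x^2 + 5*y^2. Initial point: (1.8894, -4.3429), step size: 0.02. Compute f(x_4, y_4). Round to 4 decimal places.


Gradient descent on f(x,y) = 6*x^2 + 5*y^2.
Starting point: (1.8894, -4.3429), alpha = 0.02
Step 1: grad_x = 2*6*1.8894 = 22.6728, grad_y = 2*5*-4.3429 = -43.429
  x_1 = 1.8894 - 0.02*22.6728 = 1.4359
  y_1 = -4.3429 - 0.02*-43.429 = -3.4743
Step 2: grad_x = 2*6*1.4359 = 17.2313, grad_y = 2*5*-3.4743 = -34.7432
  x_2 = 1.4359 - 0.02*17.2313 = 1.0913
  y_2 = -3.4743 - 0.02*-34.7432 = -2.7795
Step 3: grad_x = 2*6*1.0913 = 13.0958, grad_y = 2*5*-2.7795 = -27.7946
  x_3 = 1.0913 - 0.02*13.0958 = 0.8294
  y_3 = -2.7795 - 0.02*-27.7946 = -2.2236
Step 4: grad_x = 2*6*0.8294 = 9.9528, grad_y = 2*5*-2.2236 = -22.2356
  x_4 = 0.8294 - 0.02*9.9528 = 0.6303
  y_4 = -2.2236 - 0.02*-22.2356 = -1.7789
f(0.6303, -1.7789) = 6*0.6303^2 + 5*(-1.7789)^2 = 18.2056


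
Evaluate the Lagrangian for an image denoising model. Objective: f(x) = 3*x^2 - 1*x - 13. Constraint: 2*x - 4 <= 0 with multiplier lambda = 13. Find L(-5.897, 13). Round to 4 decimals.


Step 1: Evaluate f(x).
f(-5.897) = 3*(-5.897)^2 - 1*(-5.897) - 13 = 97.2208
Step 2: Evaluate g(x).
g(-5.897) = 2*-5.897 - 4 = -15.794
Step 3: Compute Lagrangian.
L = 97.2208 + 13*-15.794 = -108.1012


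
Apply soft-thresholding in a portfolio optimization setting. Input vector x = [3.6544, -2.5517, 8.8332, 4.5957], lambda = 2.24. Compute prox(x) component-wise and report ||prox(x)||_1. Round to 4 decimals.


Soft-thresholding with lambda = 2.24:
prox(3.6544) = sign(3.6544)*max(|3.6544| - 2.24, 0) = 1.4144
prox(-2.5517) = sign(-2.5517)*max(|-2.5517| - 2.24, 0) = -0.3117
prox(8.8332) = sign(8.8332)*max(|8.8332| - 2.24, 0) = 6.5932
prox(4.5957) = sign(4.5957)*max(|4.5957| - 2.24, 0) = 2.3557
prox(x) = [1.4144, -0.3117, 6.5932, 2.3557]
||prox(x)||_1 = 1.4144 + 0.3117 + 6.5932 + 2.3557 = 10.675


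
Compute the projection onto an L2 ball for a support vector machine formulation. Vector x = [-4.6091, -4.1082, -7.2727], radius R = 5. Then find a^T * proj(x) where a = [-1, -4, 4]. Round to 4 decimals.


Step 1: Compute ||x|| (intermediates to 6 decimals).
||x|| = sqrt((-4.6091)^2 + (-4.1082)^2 + (-7.2727)^2) = 9.540088
Step 2: Project.
Since ||x|| > R, scale = R/||x|| = 5/9.540088 = 0.524104, proj(x) = scale * x
proj(x) = [-2.415648, -2.153124, -3.811651]
Step 3: Dot product.
a^T * proj(x) = -1*(-2.415648) - 4*(-2.153124) + 4*(-3.811651) = -4.2185


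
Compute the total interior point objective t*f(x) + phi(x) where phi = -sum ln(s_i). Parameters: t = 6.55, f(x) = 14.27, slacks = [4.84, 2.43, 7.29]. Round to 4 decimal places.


Step 1: Compute log-barrier.
ln values: [1.5769, 0.8879, 1.9865]
phi = -(1.5769 + 0.8879 + 1.9865) = -4.4513
Step 2: Compute augmented objective.
t*f(x) = 6.55*14.27 = 93.4685
Total = 93.4685 - 4.4513 = 89.0172


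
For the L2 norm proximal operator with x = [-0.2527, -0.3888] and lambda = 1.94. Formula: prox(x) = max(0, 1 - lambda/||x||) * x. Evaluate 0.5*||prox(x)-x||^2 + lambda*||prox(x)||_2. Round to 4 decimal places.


Step 1: Compute ||x||.
||x|| = 0.4637
Step 2: Compute scaling factor.
scale = max(0, 1 - 1.94/0.4637) = 0.0
Step 3: prox(x) = [-0.0, -0.0]
||prox(x)|| = 0.0
Step 4: Proximal objective.
0.5*||prox-x||^2 = 0.1075
lambda*||prox|| = 0.0
Total = 0.1075


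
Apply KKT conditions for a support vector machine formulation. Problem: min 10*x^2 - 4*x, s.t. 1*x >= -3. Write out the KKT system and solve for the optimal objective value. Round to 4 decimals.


Step 1: Try lambda = 0 (constraint inactive).
Stationarity: 2*10*x - 4 = 0
x* = 4/(2*10) = 0.2
Check constraint: 1*0.2 = 0.2 >= -3 -- satisfied.
Step 2: Compute optimal value.
f(x*) = 10*0.2^2 - 4*0.2 = -0.4


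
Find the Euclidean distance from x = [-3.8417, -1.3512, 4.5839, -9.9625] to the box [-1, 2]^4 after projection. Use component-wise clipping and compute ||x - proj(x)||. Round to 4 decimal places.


Project each component onto [-1, 2].
clip(-3.8417) = -1.0, clip(-1.3512) = -1.0, clip(4.5839) = 2.0, clip(-9.9625) = -1.0
Projection = [-1.0, -1.0, 2.0, -1.0]
Squared diffs: [8.0753, 0.1233, 6.6765, 80.3264]
Distance = sqrt(95.2015) = 9.7571
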